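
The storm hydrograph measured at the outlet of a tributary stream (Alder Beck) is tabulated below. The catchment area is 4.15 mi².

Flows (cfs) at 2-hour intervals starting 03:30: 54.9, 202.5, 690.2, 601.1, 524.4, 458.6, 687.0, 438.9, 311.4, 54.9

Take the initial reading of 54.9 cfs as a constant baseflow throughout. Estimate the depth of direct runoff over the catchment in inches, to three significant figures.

d ≈ 2.60 in

Direct runoff: 0.0, 147.6, 635.3, 546.2, 469.5, 403.7, 632.1, 384.0, 256.5, 0.0 cfs; ΣQ_DR = 3475 cfs.
V = ΣQ_DR · Δt = 3475 × 7200 s = 2.502 × 10^7 ft³.
Over A = 4.15 mi², depth = V / A = 2.60 in.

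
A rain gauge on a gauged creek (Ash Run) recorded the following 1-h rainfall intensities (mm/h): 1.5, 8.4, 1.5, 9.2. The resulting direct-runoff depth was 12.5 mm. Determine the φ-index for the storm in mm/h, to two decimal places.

φ ≈ 2.55 mm/h

Only the 2 blocks with intensity above φ contribute runoff: 8.4, 9.2 mm/h.
Σ(I−φ)·Δt = d  ⇒  (8.4+9.2 − 2φ)·1 = 12.5
φ = (17.60 − 12.5/1) / 2 = 2.55 mm/h.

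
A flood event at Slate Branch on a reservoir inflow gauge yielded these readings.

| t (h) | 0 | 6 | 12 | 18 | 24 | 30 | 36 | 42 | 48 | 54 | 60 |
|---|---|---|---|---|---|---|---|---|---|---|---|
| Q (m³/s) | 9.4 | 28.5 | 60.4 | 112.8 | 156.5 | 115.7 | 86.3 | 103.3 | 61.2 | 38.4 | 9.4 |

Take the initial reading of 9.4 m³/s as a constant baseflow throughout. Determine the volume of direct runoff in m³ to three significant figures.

Direct-runoff ordinates (Q − Q_b): 0.0, 19.1, 51.0, 103.4, 147.1, 106.3, 76.9, 93.9, 51.8, 29.0, 0.0 m³/s.
ΣQ_DR = 678.5 m³/s.
With Δt = 6 h = 21600 s, V = ΣQ_DR · Δt = 678.5 × 21600 = 1.47 × 10^7 m³.

V ≈ 1.47 × 10^7 m³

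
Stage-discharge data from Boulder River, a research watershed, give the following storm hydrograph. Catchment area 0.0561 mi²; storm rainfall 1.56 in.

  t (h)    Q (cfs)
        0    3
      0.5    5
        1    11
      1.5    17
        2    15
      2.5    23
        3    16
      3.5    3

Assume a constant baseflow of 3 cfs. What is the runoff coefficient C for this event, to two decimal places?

C ≈ 0.61

ΣQ_DR = 69.00 cfs; V = ΣQ_DR·Δt = 1.242 × 10^5 ft³.
Runoff depth d = V / A = 0.9530 in.
C = d / P = 0.9530 / 1.56 = 0.61.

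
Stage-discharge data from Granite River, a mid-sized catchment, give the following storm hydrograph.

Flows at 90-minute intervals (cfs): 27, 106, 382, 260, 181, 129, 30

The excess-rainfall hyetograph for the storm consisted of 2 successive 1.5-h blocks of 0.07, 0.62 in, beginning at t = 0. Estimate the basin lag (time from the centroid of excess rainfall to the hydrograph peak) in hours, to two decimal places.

t_L ≈ 0.90 h

Centroid of excess rainfall: t_c = Σ P_i·t̄_i / ΣP_i = 2.0978 h (block centres at 0.75, 2.25 h).
Hydrograph peak occurs at t = 3 h, so basin lag t_L = 3 − 2.0978 = 0.90 h.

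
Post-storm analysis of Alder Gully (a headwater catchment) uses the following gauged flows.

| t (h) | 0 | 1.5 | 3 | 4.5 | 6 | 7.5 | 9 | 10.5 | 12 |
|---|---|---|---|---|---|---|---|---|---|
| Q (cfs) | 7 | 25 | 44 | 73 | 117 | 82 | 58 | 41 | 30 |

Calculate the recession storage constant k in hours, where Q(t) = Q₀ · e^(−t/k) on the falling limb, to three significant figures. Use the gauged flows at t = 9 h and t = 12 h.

k ≈ 4.55 h

On the falling limb, Q drops from 58 to 30 cfs between t = 9 h and t = 12 h (Δt = 3 h).
k = −Δt / ln(Q₂/Q₁) = −3 / ln(30/58) = 4.55 h.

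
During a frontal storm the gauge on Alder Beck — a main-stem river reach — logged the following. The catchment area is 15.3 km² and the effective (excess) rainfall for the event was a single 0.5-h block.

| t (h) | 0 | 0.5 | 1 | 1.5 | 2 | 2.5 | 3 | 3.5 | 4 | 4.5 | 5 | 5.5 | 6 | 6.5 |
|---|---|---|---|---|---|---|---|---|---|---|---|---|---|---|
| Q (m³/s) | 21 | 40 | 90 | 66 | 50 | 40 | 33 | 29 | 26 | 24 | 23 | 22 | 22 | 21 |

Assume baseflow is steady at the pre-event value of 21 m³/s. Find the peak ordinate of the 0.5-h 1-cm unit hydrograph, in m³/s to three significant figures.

U_p ≈ 27.5 m³/s

Direct runoff: 0.0, 19.0, 69.0, 45.0, 29.0, 19.0, 12.0, 8.0, 5.0, 3.0, 2.0, 1.0, 1.0, 0.0 m³/s; ΣQ_DR = 213.0 m³/s, peak = 69.0 m³/s.
Runoff depth d = ΣQ_DR·Δt / A = 213.0 × 1800 / (15.3 km²) = 25.06 mm.
The 1-cm UH is the DRH scaled by (10 mm)/d, so U_p = 69.0 × 10/25.06 = 27.5 m³/s.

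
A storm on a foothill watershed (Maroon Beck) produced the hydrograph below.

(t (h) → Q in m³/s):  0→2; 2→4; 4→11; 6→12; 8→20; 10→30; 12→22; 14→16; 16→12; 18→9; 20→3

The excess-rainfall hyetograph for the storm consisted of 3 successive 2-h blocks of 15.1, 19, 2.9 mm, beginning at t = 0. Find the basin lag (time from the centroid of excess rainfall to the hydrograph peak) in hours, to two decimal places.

Centroid of excess rainfall: t_c = Σ P_i·t̄_i / ΣP_i = 2.3405 h (block centres at 1, 3, 5 h).
Hydrograph peak occurs at t = 10 h, so basin lag t_L = 10 − 2.3405 = 7.66 h.

t_L ≈ 7.66 h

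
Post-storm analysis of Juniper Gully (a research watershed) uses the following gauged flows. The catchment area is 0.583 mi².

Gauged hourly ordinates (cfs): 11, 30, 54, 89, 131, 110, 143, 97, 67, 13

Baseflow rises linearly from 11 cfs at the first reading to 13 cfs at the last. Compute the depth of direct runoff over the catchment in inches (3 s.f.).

Direct runoff: 0.00, 18.78, 42.56, 77.33, 119.11, 97.89, 130.67, 84.44, 54.22, 0.00 cfs; ΣQ_DR = 625.0 cfs.
V = ΣQ_DR · Δt = 625.0 × 3600 s = 2.250 × 10^6 ft³.
Over A = 0.583 mi², depth = V / A = 1.66 in.

d ≈ 1.66 in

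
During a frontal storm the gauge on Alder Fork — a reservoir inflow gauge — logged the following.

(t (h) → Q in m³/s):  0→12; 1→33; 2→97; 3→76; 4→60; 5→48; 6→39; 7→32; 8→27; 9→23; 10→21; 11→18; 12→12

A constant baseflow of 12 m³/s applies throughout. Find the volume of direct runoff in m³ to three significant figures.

V ≈ 1.23 × 10^6 m³

Direct-runoff ordinates (Q − Q_b): 0.0, 21.0, 85.0, 64.0, 48.0, 36.0, 27.0, 20.0, 15.0, 11.0, 9.0, 6.0, 0.0 m³/s.
ΣQ_DR = 342.0 m³/s.
With Δt = 1 h = 3600 s, V = ΣQ_DR · Δt = 342.0 × 3600 = 1.23 × 10^6 m³.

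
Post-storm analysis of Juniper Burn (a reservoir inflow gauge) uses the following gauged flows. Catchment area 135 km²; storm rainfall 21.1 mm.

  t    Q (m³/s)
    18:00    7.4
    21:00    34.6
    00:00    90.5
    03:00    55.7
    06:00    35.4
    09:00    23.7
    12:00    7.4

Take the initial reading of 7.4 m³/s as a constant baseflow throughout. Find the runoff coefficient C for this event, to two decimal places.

C ≈ 0.77

ΣQ_DR = 202.9 m³/s; V = ΣQ_DR·Δt = 2.191 × 10^6 m³.
Runoff depth d = V / A = 16.23 mm.
C = d / P = 16.23 / 21.1 = 0.77.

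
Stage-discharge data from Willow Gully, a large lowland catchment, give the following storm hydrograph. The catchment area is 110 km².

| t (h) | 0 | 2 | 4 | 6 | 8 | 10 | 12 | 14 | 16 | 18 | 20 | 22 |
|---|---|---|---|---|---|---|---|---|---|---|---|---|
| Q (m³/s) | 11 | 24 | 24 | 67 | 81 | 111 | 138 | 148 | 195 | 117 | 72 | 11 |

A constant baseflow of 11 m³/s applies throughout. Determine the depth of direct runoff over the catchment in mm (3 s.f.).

Direct runoff: 0.0, 13.0, 13.0, 56.0, 70.0, 100.0, 127.0, 137.0, 184.0, 106.0, 61.0, 0.0 m³/s; ΣQ_DR = 867.0 m³/s.
V = ΣQ_DR · Δt = 867.0 × 7200 s = 6.242 × 10^6 m³.
Over A = 110 km², depth = V / A = 56.7 mm.

d ≈ 56.7 mm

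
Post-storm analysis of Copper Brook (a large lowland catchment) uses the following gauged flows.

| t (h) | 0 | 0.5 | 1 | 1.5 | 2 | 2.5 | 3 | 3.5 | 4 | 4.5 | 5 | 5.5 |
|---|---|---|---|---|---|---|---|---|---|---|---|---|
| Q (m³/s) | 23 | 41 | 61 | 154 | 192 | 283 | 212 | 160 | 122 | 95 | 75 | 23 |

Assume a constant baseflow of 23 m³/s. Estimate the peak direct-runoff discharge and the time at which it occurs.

Subtracting baseflow gives direct-runoff ordinates: 0.0, 18.0, 38.0, 131.0, 169.0, 260.0, 189.0, 137.0, 99.0, 72.0, 52.0, 0.0 m³/s.
The maximum is 260.0 m³/s, occurring at the reading for t = 2.5 h.

Q_p = 260.0 m³/s at t = 2.5 h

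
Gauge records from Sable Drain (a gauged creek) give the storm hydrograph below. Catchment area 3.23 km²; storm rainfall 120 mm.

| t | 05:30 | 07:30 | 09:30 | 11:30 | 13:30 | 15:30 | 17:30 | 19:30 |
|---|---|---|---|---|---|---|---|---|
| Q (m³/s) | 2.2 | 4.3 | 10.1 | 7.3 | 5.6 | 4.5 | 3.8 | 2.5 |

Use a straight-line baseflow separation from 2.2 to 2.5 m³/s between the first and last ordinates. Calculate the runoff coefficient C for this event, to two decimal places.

ΣQ_DR = 21.50 m³/s; V = ΣQ_DR·Δt = 1.548 × 10^5 m³.
Runoff depth d = V / A = 47.93 mm.
C = d / P = 47.93 / 120 = 0.40.

C ≈ 0.40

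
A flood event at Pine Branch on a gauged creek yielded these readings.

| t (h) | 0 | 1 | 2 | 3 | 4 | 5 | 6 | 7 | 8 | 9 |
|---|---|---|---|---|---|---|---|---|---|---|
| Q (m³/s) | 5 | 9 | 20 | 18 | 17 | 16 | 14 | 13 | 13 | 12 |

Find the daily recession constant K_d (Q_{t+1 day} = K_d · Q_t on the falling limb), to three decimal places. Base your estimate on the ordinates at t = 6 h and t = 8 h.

Between t = 6 h and t = 8 h the flow falls from 14 to 13 m³/s over 2×1 h = 2 h.
Per-interval ratio K = (13/14)^(1/2) = 0.9636; K_d = K^(24/1) = 0.411.

K_d ≈ 0.411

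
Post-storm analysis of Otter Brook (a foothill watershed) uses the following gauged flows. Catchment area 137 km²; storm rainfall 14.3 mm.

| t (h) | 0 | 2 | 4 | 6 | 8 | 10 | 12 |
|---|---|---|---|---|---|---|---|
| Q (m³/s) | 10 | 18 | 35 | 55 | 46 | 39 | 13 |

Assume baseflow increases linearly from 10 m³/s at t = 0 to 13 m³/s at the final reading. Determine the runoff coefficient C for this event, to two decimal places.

C ≈ 0.50

ΣQ_DR = 135.5 m³/s; V = ΣQ_DR·Δt = 9.756 × 10^5 m³.
Runoff depth d = V / A = 7.121 mm.
C = d / P = 7.121 / 14.3 = 0.50.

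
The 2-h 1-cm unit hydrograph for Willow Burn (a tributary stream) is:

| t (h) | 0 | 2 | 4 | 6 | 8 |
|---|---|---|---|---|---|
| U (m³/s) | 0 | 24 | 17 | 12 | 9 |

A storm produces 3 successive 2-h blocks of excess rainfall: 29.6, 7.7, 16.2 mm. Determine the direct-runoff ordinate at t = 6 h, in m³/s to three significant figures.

Q ≈ 87.5 m³/s

By discrete convolution, Q_j = Σ (P_i / 10 mm) · U_{j−i}.
At t = 6 h (j=3): Q = (29.6/10)·12 + (7.7/10)·17 + (16.2/10)·24 = 87.5 m³/s.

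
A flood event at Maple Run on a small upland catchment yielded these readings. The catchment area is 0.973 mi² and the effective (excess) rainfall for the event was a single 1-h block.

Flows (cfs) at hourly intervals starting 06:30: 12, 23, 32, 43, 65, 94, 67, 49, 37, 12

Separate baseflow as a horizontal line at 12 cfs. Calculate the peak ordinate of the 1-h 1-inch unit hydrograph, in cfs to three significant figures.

Direct runoff: 0.0, 11.0, 20.0, 31.0, 53.0, 82.0, 55.0, 37.0, 25.0, 0.0 cfs; ΣQ_DR = 314.0 cfs, peak = 82.0 cfs.
Runoff depth d = ΣQ_DR·Δt / A = 314.0 × 3600 / (0.973 mi²) = 0.5001 in.
The 1-inch UH is the DRH scaled by (1 in)/d, so U_p = 82.0 × 1/0.5001 = 164 cfs.

U_p ≈ 164 cfs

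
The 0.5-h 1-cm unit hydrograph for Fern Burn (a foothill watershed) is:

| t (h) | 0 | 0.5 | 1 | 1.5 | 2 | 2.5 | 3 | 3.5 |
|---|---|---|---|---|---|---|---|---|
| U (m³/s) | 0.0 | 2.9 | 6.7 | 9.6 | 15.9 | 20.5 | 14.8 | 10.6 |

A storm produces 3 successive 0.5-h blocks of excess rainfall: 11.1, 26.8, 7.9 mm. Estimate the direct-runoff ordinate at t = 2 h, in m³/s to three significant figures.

Q ≈ 48.7 m³/s

By discrete convolution, Q_j = Σ (P_i / 10 mm) · U_{j−i}.
At t = 2 h (j=4): Q = (11.1/10)·15.9 + (26.8/10)·9.6 + (7.9/10)·6.7 = 48.7 m³/s.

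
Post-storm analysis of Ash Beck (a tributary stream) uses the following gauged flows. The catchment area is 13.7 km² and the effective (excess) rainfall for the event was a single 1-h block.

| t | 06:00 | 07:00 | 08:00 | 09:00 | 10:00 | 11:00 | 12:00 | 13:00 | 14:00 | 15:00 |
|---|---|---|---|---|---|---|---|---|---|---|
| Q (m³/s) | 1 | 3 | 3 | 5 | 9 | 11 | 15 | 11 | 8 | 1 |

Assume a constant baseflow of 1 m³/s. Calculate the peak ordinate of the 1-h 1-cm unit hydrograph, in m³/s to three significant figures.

U_p ≈ 9.35 m³/s

Direct runoff: 0.0, 2.0, 2.0, 4.0, 8.0, 10.0, 14.0, 10.0, 7.0, 0.0 m³/s; ΣQ_DR = 57.00 m³/s, peak = 14.0 m³/s.
Runoff depth d = ΣQ_DR·Δt / A = 57.00 × 3600 / (13.7 km²) = 14.98 mm.
The 1-cm UH is the DRH scaled by (10 mm)/d, so U_p = 14.0 × 10/14.98 = 9.35 m³/s.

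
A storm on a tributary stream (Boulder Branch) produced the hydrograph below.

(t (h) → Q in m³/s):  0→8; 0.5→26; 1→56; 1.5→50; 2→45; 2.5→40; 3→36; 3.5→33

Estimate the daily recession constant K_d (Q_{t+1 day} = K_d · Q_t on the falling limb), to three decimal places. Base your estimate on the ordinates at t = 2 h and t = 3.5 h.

Between t = 2 h and t = 3.5 h the flow falls from 45 to 33 m³/s over 3×0.5 h = 1.5 h.
Per-interval ratio K = (33/45)^(1/3) = 0.9018; K_d = K^(24/0.5) = 0.007.

K_d ≈ 0.007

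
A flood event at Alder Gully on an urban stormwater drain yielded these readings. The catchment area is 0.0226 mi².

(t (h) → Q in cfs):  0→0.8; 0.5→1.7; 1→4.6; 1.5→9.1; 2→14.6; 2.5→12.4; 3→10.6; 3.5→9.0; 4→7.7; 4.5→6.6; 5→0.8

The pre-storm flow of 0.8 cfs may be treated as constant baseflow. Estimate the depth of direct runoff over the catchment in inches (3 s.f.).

d ≈ 2.37 in

Direct runoff: 0.0, 0.9, 3.8, 8.3, 13.8, 11.6, 9.8, 8.2, 6.9, 5.8, 0.0 cfs; ΣQ_DR = 69.10 cfs.
V = ΣQ_DR · Δt = 69.10 × 1800 s = 1.244 × 10^5 ft³.
Over A = 0.0226 mi², depth = V / A = 2.37 in.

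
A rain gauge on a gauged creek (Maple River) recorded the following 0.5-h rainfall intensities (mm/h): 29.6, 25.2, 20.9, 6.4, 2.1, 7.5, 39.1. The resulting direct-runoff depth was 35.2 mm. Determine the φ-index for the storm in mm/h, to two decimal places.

Only the 4 blocks with intensity above φ contribute runoff: 29.6, 25.2, 20.9, 39.1 mm/h.
Σ(I−φ)·Δt = d  ⇒  (29.6+25.2+20.9+39.1 − 4φ)·0.5 = 35.2
φ = (114.8 − 35.2/0.5) / 4 = 11.10 mm/h.

φ ≈ 11.10 mm/h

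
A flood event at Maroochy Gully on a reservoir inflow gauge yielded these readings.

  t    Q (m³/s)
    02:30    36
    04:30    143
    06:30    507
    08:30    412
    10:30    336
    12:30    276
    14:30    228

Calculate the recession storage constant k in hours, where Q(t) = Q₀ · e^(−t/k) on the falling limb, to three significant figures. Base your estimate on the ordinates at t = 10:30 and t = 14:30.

k ≈ 10.3 h

On the falling limb, Q drops from 336 to 228 m³/s between t = 10:30 and t = 14:30 (Δt = 4 h).
k = −Δt / ln(Q₂/Q₁) = −4 / ln(228/336) = 10.3 h.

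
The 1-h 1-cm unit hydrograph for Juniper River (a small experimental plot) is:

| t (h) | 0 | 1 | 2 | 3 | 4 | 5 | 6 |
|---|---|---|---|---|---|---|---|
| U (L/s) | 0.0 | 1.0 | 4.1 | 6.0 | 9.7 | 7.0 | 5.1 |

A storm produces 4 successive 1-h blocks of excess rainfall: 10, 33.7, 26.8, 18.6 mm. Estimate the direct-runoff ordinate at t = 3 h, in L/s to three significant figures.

Q ≈ 22.5 L/s

By discrete convolution, Q_j = Σ (P_i / 10 mm) · U_{j−i}.
At t = 3 h (j=3): Q = (10/10)·6.0 + (33.7/10)·4.1 + (26.8/10)·1.0 + (18.6/10)·0.0 = 22.5 L/s.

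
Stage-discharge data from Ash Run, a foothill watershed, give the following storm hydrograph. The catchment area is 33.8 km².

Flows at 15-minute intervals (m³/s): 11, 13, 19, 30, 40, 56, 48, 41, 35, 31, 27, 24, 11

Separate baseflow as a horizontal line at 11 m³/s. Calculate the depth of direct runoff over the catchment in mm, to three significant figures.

d ≈ 6.47 mm

Direct runoff: 0.0, 2.0, 8.0, 19.0, 29.0, 45.0, 37.0, 30.0, 24.0, 20.0, 16.0, 13.0, 0.0 m³/s; ΣQ_DR = 243.0 m³/s.
V = ΣQ_DR · Δt = 243.0 × 900 s = 2.187 × 10^5 m³.
Over A = 33.8 km², depth = V / A = 6.47 mm.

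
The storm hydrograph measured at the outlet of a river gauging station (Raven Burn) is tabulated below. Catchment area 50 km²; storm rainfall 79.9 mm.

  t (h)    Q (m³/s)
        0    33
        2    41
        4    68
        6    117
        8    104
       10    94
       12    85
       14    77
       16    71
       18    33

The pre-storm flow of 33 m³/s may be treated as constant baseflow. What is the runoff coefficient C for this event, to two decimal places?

C ≈ 0.71

ΣQ_DR = 393.0 m³/s; V = ΣQ_DR·Δt = 2.830 × 10^6 m³.
Runoff depth d = V / A = 56.59 mm.
C = d / P = 56.59 / 79.9 = 0.71.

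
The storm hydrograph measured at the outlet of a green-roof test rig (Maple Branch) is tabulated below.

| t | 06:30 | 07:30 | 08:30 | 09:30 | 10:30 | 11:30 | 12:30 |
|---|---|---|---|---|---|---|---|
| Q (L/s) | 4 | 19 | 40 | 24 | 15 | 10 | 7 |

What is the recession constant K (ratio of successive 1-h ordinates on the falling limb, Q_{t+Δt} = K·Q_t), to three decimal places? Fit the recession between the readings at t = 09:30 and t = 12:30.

K ≈ 0.663

Using the recession-limb readings at t = 09:30 and t = 12:30: Q falls from 24 to 7 L/s over 3 intervals.
K = (Q₂/Q₁)^(1/3) = (7/24)^(1/3) = 0.663.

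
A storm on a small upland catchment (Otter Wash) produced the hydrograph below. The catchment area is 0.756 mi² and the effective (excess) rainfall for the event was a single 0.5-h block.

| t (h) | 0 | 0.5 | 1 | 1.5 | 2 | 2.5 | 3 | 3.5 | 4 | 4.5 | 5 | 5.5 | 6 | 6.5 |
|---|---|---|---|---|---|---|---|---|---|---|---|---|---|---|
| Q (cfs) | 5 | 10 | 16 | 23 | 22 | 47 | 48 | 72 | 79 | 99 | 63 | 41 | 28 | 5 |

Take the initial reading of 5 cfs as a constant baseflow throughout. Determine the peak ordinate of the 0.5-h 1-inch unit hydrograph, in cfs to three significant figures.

Direct runoff: 0.0, 5.0, 11.0, 18.0, 17.0, 42.0, 43.0, 67.0, 74.0, 94.0, 58.0, 36.0, 23.0, 0.0 cfs; ΣQ_DR = 488.0 cfs, peak = 94.0 cfs.
Runoff depth d = ΣQ_DR·Δt / A = 488.0 × 1800 / (0.756 mi²) = 0.5001 in.
The 1-inch UH is the DRH scaled by (1 in)/d, so U_p = 94.0 × 1/0.5001 = 188 cfs.

U_p ≈ 188 cfs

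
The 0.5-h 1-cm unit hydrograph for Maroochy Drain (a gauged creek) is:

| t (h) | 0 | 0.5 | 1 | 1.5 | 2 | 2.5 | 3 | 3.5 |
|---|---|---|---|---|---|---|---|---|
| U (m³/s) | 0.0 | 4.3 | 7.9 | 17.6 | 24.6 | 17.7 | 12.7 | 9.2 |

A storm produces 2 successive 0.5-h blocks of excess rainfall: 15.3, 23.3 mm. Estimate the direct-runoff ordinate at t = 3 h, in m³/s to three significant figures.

Q ≈ 60.7 m³/s

By discrete convolution, Q_j = Σ (P_i / 10 mm) · U_{j−i}.
At t = 3 h (j=6): Q = (15.3/10)·12.7 + (23.3/10)·17.7 = 60.7 m³/s.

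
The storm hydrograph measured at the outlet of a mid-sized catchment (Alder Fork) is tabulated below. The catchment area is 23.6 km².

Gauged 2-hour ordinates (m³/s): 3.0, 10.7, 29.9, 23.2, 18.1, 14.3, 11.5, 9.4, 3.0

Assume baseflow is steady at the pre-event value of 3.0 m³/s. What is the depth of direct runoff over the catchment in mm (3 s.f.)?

d ≈ 29.3 mm

Direct runoff: 0.0, 7.7, 26.9, 20.2, 15.1, 11.3, 8.5, 6.4, 0.0 m³/s; ΣQ_DR = 96.10 m³/s.
V = ΣQ_DR · Δt = 96.10 × 7200 s = 6.919 × 10^5 m³.
Over A = 23.6 km², depth = V / A = 29.3 mm.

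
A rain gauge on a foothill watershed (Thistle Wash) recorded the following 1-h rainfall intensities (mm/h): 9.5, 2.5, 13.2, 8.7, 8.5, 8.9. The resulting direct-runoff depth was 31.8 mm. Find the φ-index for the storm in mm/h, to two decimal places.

φ ≈ 3.40 mm/h

Only the 5 blocks with intensity above φ contribute runoff: 9.5, 13.2, 8.7, 8.5, 8.9 mm/h.
Σ(I−φ)·Δt = d  ⇒  (9.5+13.2+8.7+8.5+8.9 − 5φ)·1 = 31.8
φ = (48.80 − 31.8/1) / 5 = 3.40 mm/h.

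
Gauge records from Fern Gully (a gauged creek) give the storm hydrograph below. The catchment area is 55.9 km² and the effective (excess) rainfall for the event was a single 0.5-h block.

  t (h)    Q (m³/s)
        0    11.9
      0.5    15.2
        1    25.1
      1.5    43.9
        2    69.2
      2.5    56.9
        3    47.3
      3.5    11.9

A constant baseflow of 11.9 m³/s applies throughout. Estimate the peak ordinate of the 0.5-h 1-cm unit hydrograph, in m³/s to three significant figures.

Direct runoff: 0.0, 3.3, 13.2, 32.0, 57.3, 45.0, 35.4, 0.0 m³/s; ΣQ_DR = 186.2 m³/s, peak = 57.3 m³/s.
Runoff depth d = ΣQ_DR·Δt / A = 186.2 × 1800 / (55.9 km²) = 5.996 mm.
The 1-cm UH is the DRH scaled by (10 mm)/d, so U_p = 57.3 × 10/5.996 = 95.6 m³/s.

U_p ≈ 95.6 m³/s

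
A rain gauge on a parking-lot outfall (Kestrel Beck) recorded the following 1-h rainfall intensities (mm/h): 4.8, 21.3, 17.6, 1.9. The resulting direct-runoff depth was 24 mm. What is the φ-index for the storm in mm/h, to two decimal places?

φ ≈ 7.45 mm/h

Only the 2 blocks with intensity above φ contribute runoff: 21.3, 17.6 mm/h.
Σ(I−φ)·Δt = d  ⇒  (21.3+17.6 − 2φ)·1 = 24
φ = (38.90 − 24/1) / 2 = 7.45 mm/h.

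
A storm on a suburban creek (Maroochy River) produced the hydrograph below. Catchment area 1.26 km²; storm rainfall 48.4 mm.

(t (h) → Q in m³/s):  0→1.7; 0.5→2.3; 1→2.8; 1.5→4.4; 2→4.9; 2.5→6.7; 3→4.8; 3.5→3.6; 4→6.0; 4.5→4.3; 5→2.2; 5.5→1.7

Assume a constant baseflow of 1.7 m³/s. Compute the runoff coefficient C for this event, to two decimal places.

ΣQ_DR = 25.00 m³/s; V = ΣQ_DR·Δt = 45000 m³.
Runoff depth d = V / A = 35.71 mm.
C = d / P = 35.71 / 48.4 = 0.74.

C ≈ 0.74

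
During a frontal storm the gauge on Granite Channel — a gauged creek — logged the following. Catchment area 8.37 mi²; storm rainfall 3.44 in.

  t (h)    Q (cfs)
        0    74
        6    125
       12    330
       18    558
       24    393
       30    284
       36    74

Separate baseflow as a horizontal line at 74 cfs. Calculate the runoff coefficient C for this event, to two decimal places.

C ≈ 0.43

ΣQ_DR = 1320 cfs; V = ΣQ_DR·Δt = 2.851 × 10^7 ft³.
Runoff depth d = V / A = 1.466 in.
C = d / P = 1.466 / 3.44 = 0.43.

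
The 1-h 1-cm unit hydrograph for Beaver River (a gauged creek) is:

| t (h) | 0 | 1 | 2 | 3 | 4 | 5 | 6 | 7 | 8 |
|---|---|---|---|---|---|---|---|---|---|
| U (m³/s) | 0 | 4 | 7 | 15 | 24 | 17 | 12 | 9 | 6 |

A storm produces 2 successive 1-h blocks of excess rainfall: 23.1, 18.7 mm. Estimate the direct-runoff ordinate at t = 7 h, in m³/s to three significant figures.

By discrete convolution, Q_j = Σ (P_i / 10 mm) · U_{j−i}.
At t = 7 h (j=7): Q = (23.1/10)·9 + (18.7/10)·12 = 43.2 m³/s.

Q ≈ 43.2 m³/s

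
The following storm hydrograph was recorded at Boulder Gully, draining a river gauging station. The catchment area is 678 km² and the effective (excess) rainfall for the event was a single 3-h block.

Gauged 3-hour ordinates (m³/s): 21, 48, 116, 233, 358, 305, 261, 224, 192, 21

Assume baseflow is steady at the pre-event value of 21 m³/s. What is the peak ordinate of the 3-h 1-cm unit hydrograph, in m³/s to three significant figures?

Direct runoff: 0.0, 27.0, 95.0, 212.0, 337.0, 284.0, 240.0, 203.0, 171.0, 0.0 m³/s; ΣQ_DR = 1569 m³/s, peak = 337.0 m³/s.
Runoff depth d = ΣQ_DR·Δt / A = 1569 × 10800 / (678 km²) = 24.99 mm.
The 1-cm UH is the DRH scaled by (10 mm)/d, so U_p = 337.0 × 10/24.99 = 135 m³/s.

U_p ≈ 135 m³/s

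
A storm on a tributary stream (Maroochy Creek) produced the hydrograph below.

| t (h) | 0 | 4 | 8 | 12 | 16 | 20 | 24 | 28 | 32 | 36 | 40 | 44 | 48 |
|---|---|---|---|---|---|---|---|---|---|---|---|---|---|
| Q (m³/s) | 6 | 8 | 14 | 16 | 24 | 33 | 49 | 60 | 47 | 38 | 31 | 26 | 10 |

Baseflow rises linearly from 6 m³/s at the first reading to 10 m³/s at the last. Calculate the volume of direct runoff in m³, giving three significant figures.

Direct-runoff ordinates (Q − Q_b): 0.00, 1.67, 7.33, 9.00, 16.67, 25.33, 41.00, 51.67, 38.33, 29.00, 21.67, 16.33, 0.00 m³/s.
ΣQ_DR = 258.0 m³/s.
With Δt = 4 h = 14400 s, V = ΣQ_DR · Δt = 258.0 × 14400 = 3.72 × 10^6 m³.

V ≈ 3.72 × 10^6 m³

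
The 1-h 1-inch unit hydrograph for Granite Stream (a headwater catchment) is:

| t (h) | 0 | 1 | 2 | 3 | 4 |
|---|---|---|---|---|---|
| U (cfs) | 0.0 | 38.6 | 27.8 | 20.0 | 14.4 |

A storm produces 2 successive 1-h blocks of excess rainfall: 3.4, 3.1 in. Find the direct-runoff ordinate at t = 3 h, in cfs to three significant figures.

Q ≈ 154 cfs

By discrete convolution, Q_j = Σ (P_i / 1 in) · U_{j−i}.
At t = 3 h (j=3): Q = (3.4/1)·20.0 + (3.1/1)·27.8 = 154 cfs.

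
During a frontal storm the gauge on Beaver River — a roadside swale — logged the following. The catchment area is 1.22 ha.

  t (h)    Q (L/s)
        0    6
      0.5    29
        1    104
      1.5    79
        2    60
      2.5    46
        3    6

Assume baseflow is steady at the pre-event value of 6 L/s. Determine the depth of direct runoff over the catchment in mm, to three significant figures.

Direct runoff: 0.0, 23.0, 98.0, 73.0, 54.0, 40.0, 0.0 L/s; ΣQ_DR = 288.0 L/s.
V = ΣQ_DR · Δt = 288.0 × 1800 s = 5.184 × 10^5 L.
Over A = 1.22 ha, depth = V / A = 42.5 mm.

d ≈ 42.5 mm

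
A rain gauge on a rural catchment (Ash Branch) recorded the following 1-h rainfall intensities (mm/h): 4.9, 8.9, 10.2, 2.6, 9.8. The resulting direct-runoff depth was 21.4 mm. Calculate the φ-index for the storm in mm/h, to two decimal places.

φ ≈ 3.10 mm/h

Only the 4 blocks with intensity above φ contribute runoff: 4.9, 8.9, 10.2, 9.8 mm/h.
Σ(I−φ)·Δt = d  ⇒  (4.9+8.9+10.2+9.8 − 4φ)·1 = 21.4
φ = (33.80 − 21.4/1) / 4 = 3.10 mm/h.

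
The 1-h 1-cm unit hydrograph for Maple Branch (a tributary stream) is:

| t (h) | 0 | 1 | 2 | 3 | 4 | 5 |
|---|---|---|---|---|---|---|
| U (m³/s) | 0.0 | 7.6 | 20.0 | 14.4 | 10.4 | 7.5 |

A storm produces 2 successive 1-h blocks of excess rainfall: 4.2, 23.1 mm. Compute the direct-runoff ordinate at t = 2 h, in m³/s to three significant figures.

By discrete convolution, Q_j = Σ (P_i / 10 mm) · U_{j−i}.
At t = 2 h (j=2): Q = (4.2/10)·20.0 + (23.1/10)·7.6 = 26.0 m³/s.

Q ≈ 26.0 m³/s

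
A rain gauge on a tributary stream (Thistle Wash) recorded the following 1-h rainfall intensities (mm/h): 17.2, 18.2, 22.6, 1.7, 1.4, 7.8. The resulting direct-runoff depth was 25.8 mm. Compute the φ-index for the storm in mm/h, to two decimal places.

φ ≈ 10.73 mm/h

Only the 3 blocks with intensity above φ contribute runoff: 17.2, 18.2, 22.6 mm/h.
Σ(I−φ)·Δt = d  ⇒  (17.2+18.2+22.6 − 3φ)·1 = 25.8
φ = (58.00 − 25.8/1) / 3 = 10.73 mm/h.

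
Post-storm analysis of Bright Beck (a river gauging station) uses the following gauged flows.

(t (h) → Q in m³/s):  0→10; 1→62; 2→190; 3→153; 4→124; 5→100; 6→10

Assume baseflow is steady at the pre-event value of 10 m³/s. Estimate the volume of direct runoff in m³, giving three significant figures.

V ≈ 2.08 × 10^6 m³

Direct-runoff ordinates (Q − Q_b): 0.0, 52.0, 180.0, 143.0, 114.0, 90.0, 0.0 m³/s.
ΣQ_DR = 579.0 m³/s.
With Δt = 1 h = 3600 s, V = ΣQ_DR · Δt = 579.0 × 3600 = 2.08 × 10^6 m³.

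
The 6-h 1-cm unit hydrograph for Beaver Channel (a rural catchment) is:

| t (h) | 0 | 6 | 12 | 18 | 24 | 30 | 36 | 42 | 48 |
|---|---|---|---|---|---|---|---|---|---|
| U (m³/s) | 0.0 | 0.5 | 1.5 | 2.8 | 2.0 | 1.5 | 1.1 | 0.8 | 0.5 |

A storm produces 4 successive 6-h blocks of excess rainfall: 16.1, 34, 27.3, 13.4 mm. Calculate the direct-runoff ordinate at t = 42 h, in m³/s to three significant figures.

By discrete convolution, Q_j = Σ (P_i / 10 mm) · U_{j−i}.
At t = 42 h (j=7): Q = (16.1/10)·0.8 + (34/10)·1.1 + (27.3/10)·1.5 + (13.4/10)·2.0 = 11.8 m³/s.

Q ≈ 11.8 m³/s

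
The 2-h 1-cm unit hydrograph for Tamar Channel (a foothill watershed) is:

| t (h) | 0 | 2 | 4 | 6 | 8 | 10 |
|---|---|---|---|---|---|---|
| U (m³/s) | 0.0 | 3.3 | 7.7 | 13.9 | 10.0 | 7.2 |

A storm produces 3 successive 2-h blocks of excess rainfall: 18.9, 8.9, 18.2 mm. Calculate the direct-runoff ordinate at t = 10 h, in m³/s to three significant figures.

By discrete convolution, Q_j = Σ (P_i / 10 mm) · U_{j−i}.
At t = 10 h (j=5): Q = (18.9/10)·7.2 + (8.9/10)·10.0 + (18.2/10)·13.9 = 47.8 m³/s.

Q ≈ 47.8 m³/s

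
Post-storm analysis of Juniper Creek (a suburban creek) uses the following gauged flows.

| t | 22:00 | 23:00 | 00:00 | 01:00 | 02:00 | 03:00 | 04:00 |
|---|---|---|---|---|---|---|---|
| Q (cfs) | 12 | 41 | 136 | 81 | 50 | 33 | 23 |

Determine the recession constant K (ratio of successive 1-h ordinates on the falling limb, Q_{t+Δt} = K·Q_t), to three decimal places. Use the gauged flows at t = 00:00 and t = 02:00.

K ≈ 0.606

Using the recession-limb readings at t = 00:00 and t = 02:00: Q falls from 136 to 50 cfs over 2 intervals.
K = (Q₂/Q₁)^(1/2) = (50/136)^(1/2) = 0.606.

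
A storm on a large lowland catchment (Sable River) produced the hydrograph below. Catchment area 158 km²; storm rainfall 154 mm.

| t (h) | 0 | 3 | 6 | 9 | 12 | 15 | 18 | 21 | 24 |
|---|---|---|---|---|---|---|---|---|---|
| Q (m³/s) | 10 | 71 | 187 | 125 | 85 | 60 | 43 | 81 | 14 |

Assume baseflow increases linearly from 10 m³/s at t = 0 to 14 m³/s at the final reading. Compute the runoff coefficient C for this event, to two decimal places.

C ≈ 0.25

ΣQ_DR = 568.0 m³/s; V = ΣQ_DR·Δt = 6.134 × 10^6 m³.
Runoff depth d = V / A = 38.83 mm.
C = d / P = 38.83 / 154 = 0.25.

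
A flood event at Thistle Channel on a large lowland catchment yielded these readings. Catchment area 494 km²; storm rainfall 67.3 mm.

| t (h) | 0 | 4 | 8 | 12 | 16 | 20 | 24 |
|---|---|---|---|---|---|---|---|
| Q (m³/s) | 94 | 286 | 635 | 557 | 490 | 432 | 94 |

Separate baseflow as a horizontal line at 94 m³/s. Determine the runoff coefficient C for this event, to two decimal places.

C ≈ 0.84

ΣQ_DR = 1930 m³/s; V = ΣQ_DR·Δt = 2.779 × 10^7 m³.
Runoff depth d = V / A = 56.26 mm.
C = d / P = 56.26 / 67.3 = 0.84.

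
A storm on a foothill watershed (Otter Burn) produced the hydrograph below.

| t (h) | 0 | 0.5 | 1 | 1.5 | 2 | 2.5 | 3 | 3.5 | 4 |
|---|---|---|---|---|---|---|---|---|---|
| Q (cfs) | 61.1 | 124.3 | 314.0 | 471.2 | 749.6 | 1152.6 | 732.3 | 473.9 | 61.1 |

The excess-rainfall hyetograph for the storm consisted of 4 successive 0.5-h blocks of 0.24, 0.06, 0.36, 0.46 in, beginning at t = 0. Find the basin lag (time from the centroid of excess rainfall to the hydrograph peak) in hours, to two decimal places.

Centroid of excess rainfall: t_c = Σ P_i·t̄_i / ΣP_i = 1.2143 h (block centres at 0.25, 0.75, 1.25, 1.75 h).
Hydrograph peak occurs at t = 2.5 h, so basin lag t_L = 2.5 − 1.2143 = 1.29 h.

t_L ≈ 1.29 h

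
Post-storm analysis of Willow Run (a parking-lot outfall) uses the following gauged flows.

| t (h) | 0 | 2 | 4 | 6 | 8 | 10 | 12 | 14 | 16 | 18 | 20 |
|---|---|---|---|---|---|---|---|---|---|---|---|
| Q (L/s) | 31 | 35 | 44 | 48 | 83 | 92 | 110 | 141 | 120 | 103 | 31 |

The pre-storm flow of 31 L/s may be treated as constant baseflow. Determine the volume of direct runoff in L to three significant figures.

V ≈ 3.58 × 10^6 L

Direct-runoff ordinates (Q − Q_b): 0.0, 4.0, 13.0, 17.0, 52.0, 61.0, 79.0, 110.0, 89.0, 72.0, 0.0 L/s.
ΣQ_DR = 497.0 L/s.
With Δt = 2 h = 7200 s, V = ΣQ_DR · Δt = 497.0 × 7200 = 3.58 × 10^6 L.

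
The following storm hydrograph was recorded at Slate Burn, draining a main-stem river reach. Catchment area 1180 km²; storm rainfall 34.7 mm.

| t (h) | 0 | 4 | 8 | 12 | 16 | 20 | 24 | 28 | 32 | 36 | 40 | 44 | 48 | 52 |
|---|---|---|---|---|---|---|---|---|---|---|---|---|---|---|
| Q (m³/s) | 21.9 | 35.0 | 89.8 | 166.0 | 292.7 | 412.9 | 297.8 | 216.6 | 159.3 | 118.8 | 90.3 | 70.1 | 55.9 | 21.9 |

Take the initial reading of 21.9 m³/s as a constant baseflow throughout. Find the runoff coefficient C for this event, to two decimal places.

C ≈ 0.61

ΣQ_DR = 1742 m³/s; V = ΣQ_DR·Δt = 2.509 × 10^7 m³.
Runoff depth d = V / A = 21.26 mm.
C = d / P = 21.26 / 34.7 = 0.61.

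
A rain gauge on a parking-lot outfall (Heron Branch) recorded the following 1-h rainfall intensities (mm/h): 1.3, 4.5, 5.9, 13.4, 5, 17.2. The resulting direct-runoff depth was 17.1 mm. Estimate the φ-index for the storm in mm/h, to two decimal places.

φ ≈ 6.75 mm/h

Only the 2 blocks with intensity above φ contribute runoff: 13.4, 17.2 mm/h.
Σ(I−φ)·Δt = d  ⇒  (13.4+17.2 − 2φ)·1 = 17.1
φ = (30.60 − 17.1/1) / 2 = 6.75 mm/h.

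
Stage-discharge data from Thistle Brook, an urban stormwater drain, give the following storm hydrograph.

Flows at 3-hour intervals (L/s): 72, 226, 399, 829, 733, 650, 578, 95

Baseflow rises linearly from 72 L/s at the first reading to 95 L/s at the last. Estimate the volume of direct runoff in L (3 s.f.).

V ≈ 3.15 × 10^7 L

Direct-runoff ordinates (Q − Q_b): 0.00, 150.71, 320.43, 747.14, 647.86, 561.57, 486.29, 0.00 L/s.
ΣQ_DR = 2914 L/s.
With Δt = 3 h = 10800 s, V = ΣQ_DR · Δt = 2914 × 10800 = 3.15 × 10^7 L.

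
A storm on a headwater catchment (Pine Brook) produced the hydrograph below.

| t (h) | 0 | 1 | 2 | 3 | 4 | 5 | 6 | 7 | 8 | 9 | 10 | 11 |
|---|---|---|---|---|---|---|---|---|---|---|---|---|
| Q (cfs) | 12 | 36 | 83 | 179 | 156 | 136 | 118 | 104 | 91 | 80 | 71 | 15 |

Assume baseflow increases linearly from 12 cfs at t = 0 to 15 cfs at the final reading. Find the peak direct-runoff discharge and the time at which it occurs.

Q_p = 166.18 cfs at t = 3 h

Subtracting baseflow gives direct-runoff ordinates: 0.00, 23.73, 70.45, 166.18, 142.91, 122.64, 104.36, 90.09, 76.82, 65.55, 56.27, 0.00 cfs.
The maximum is 166.18 cfs, occurring at the reading for t = 3 h.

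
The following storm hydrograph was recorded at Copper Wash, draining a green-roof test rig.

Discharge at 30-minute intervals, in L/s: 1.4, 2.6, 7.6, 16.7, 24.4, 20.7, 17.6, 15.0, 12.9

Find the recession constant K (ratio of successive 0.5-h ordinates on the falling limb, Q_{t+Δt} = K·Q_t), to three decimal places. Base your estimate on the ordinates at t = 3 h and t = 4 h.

Using the recession-limb readings at t = 3 h and t = 4 h: Q falls from 17.6 to 12.9 L/s over 2 intervals.
K = (Q₂/Q₁)^(1/2) = (12.9/17.6)^(1/2) = 0.856.

K ≈ 0.856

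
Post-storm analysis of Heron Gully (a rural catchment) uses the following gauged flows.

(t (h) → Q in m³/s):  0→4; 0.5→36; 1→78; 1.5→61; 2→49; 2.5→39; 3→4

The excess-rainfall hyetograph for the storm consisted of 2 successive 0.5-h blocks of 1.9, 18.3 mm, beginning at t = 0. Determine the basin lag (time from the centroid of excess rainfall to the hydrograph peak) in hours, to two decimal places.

Centroid of excess rainfall: t_c = Σ P_i·t̄_i / ΣP_i = 0.7030 h (block centres at 0.25, 0.75 h).
Hydrograph peak occurs at t = 1 h, so basin lag t_L = 1 − 0.7030 = 0.30 h.

t_L ≈ 0.30 h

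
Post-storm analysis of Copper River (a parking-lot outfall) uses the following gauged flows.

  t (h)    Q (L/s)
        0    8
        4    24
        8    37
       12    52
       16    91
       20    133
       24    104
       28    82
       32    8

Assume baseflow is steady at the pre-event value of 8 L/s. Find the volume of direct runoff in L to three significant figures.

V ≈ 6.72 × 10^6 L

Direct-runoff ordinates (Q − Q_b): 0.0, 16.0, 29.0, 44.0, 83.0, 125.0, 96.0, 74.0, 0.0 L/s.
ΣQ_DR = 467.0 L/s.
With Δt = 4 h = 14400 s, V = ΣQ_DR · Δt = 467.0 × 14400 = 6.72 × 10^6 L.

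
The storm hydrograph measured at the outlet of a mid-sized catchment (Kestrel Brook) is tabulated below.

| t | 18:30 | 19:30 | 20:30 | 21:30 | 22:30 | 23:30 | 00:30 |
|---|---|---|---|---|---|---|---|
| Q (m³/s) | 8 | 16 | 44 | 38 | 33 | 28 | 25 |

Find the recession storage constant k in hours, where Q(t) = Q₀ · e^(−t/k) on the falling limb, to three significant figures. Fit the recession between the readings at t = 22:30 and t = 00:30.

On the falling limb, Q drops from 33 to 25 m³/s between t = 22:30 and t = 00:30 (Δt = 2 h).
k = −Δt / ln(Q₂/Q₁) = −2 / ln(25/33) = 7.20 h.

k ≈ 7.20 h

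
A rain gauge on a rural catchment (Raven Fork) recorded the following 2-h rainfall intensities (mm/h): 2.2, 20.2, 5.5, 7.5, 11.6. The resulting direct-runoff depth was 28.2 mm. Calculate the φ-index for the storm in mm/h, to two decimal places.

Only the 2 blocks with intensity above φ contribute runoff: 20.2, 11.6 mm/h.
Σ(I−φ)·Δt = d  ⇒  (20.2+11.6 − 2φ)·2 = 28.2
φ = (31.80 − 28.2/2) / 2 = 8.85 mm/h.

φ ≈ 8.85 mm/h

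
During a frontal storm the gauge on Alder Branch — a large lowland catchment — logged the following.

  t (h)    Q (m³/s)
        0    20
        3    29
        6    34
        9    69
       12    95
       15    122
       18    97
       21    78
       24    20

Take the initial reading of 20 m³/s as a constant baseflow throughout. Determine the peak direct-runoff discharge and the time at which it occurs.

Subtracting baseflow gives direct-runoff ordinates: 0.0, 9.0, 14.0, 49.0, 75.0, 102.0, 77.0, 58.0, 0.0 m³/s.
The maximum is 102.0 m³/s, occurring at the reading for t = 15 h.

Q_p = 102.0 m³/s at t = 15 h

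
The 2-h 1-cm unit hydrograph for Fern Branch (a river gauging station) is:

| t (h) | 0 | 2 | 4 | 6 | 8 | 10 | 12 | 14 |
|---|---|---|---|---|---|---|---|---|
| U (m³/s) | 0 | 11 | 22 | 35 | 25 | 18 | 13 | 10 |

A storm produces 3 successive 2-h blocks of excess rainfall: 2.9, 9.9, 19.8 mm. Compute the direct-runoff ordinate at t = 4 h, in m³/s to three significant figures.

By discrete convolution, Q_j = Σ (P_i / 10 mm) · U_{j−i}.
At t = 4 h (j=2): Q = (2.9/10)·22 + (9.9/10)·11 + (19.8/10)·0 = 17.3 m³/s.

Q ≈ 17.3 m³/s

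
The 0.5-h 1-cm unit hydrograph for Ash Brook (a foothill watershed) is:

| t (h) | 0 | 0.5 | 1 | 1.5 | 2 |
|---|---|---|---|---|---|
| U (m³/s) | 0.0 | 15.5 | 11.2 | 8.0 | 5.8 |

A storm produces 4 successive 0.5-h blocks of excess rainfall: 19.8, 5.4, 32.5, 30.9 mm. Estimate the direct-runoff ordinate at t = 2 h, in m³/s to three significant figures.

By discrete convolution, Q_j = Σ (P_i / 10 mm) · U_{j−i}.
At t = 2 h (j=4): Q = (19.8/10)·5.8 + (5.4/10)·8.0 + (32.5/10)·11.2 + (30.9/10)·15.5 = 100 m³/s.

Q ≈ 100 m³/s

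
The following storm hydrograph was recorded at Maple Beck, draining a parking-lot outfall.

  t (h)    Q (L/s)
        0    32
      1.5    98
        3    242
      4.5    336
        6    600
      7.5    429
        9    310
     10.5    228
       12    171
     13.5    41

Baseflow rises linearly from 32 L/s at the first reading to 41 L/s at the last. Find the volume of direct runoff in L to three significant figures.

Direct-runoff ordinates (Q − Q_b): 0.00, 65.00, 208.00, 301.00, 564.00, 392.00, 272.00, 189.00, 131.00, 0.00 L/s.
ΣQ_DR = 2122 L/s.
With Δt = 1.5 h = 5400 s, V = ΣQ_DR · Δt = 2122 × 5400 = 1.15 × 10^7 L.

V ≈ 1.15 × 10^7 L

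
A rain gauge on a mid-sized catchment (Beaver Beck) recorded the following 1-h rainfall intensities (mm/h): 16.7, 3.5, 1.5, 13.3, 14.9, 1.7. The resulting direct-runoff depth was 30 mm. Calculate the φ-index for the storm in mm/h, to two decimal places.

φ ≈ 4.97 mm/h

Only the 3 blocks with intensity above φ contribute runoff: 16.7, 13.3, 14.9 mm/h.
Σ(I−φ)·Δt = d  ⇒  (16.7+13.3+14.9 − 3φ)·1 = 30
φ = (44.90 − 30/1) / 3 = 4.97 mm/h.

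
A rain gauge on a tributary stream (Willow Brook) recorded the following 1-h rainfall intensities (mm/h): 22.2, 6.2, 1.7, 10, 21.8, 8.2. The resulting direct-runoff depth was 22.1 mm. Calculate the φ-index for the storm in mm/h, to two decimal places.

Only the 2 blocks with intensity above φ contribute runoff: 22.2, 21.8 mm/h.
Σ(I−φ)·Δt = d  ⇒  (22.2+21.8 − 2φ)·1 = 22.1
φ = (44.00 − 22.1/1) / 2 = 10.95 mm/h.

φ ≈ 10.95 mm/h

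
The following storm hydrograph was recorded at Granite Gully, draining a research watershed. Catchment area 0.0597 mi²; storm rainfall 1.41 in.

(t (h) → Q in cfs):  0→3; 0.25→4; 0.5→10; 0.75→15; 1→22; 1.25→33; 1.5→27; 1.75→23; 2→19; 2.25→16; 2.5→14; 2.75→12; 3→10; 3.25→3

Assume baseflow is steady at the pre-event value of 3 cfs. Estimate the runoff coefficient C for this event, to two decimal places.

C ≈ 0.78

ΣQ_DR = 169.0 cfs; V = ΣQ_DR·Δt = 1.521 × 10^5 ft³.
Runoff depth d = V / A = 1.097 in.
C = d / P = 1.097 / 1.41 = 0.78.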